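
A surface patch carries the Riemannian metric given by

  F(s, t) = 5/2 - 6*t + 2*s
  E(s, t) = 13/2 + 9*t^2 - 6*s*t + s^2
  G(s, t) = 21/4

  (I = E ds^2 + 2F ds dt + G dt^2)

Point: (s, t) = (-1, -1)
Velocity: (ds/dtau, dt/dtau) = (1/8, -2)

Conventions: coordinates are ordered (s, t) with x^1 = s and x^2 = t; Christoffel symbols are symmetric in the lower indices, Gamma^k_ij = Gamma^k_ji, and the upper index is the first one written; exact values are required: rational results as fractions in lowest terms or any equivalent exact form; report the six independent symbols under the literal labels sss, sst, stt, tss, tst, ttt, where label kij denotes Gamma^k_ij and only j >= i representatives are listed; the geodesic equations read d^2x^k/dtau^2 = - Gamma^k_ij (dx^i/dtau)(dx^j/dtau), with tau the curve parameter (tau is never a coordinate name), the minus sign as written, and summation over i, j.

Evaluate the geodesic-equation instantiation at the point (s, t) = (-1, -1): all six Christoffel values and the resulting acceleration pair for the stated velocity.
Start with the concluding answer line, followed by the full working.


Answer: Gamma_sss = -332/103, Gamma_sst = -252/103, Gamma_stt = -252/103, Gamma_tss = 568/103, Gamma_tst = 312/103, Gamma_ttt = 312/103; accelerations (d^2s/dtau^2, d^2t/dtau^2) = (14195/1648, -8807/824)

E = 21/2, F = 13/2, G = 21/4 at the point
E_s = 4, E_t = -12, F_s = 2, F_t = -6, G_s = 0, G_t = 0
EG - F^2 = 103/8;  g^inv = (8/103) * [[21/4, -13/2], [-13/2, 21/2]]
first-kind symbols [ij,l] = (1/2)(d_i g_jl + d_j g_il - d_l g_ij): [ss,s] = E_s/2 = 2, [ss,t] = F_s - E_t/2 = 8, [st,s] = E_t/2 = -6, [st,t] = G_s/2 = 0, [tt,s] = F_t - G_s/2 = -6, [tt,t] = G_t/2 = 0
Gamma^s_ij = (G*[ij,s] - F*[ij,t])/(EG - F^2), Gamma^t_ij = (E*[ij,t] - F*[ij,s])/(EG - F^2)
Gamma_sss = -332/103, Gamma_sst = -252/103, Gamma_stt = -252/103, Gamma_tss = 568/103, Gamma_tst = 312/103, Gamma_ttt = 312/103
d^2s/dtau^2 = -(Gamma_sss*(1/8)^2 + 2*Gamma_sst*(1/8)*(-2) + Gamma_stt*(-2)^2) = 14195/1648
d^2t/dtau^2 = -(Gamma_tss*(1/8)^2 + 2*Gamma_tst*(1/8)*(-2) + Gamma_ttt*(-2)^2) = -8807/824


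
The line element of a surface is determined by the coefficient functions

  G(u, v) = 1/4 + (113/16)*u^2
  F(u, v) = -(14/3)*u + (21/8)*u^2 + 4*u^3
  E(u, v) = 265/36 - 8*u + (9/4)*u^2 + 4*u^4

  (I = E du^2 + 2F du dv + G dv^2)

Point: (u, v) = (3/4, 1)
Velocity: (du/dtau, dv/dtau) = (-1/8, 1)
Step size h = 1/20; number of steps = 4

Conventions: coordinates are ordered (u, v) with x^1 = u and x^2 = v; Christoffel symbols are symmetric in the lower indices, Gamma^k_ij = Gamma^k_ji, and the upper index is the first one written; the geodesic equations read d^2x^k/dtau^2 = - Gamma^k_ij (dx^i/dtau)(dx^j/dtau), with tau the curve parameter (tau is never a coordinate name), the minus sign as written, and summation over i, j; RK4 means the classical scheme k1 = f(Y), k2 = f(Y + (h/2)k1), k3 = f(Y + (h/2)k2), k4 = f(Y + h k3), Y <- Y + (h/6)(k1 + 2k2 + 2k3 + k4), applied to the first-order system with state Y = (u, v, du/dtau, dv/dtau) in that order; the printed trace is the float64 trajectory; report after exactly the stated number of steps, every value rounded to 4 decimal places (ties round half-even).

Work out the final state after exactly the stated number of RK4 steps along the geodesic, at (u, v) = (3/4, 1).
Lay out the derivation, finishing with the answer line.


f(Y) = (du/dtau, dv/dtau, -Gamma^u_ij Y'^i Y'^j, -Gamma^v_ij Y'^i Y'^j) with the Gammas evaluated at the stage position; h = 0.050000; intermediate values shown to 6 dp
step 0: u = 0.7500, v = 1.0000, du/dtau = -0.1250, dv/dtau = 1.0000
step 1:
  k1: at (u, v) = (0.750000, 1.000000), (du/dtau, dv/dtau) = (-0.125000, 1.000000); Gamma_uuu = 0.398768, Gamma_uuv = 0.109011, Gamma_uvv = -1.370247, Gamma_vuu = 1.457565, Gamma_vuv = 1.263067, Gamma_vvv = -0.109011; k1 = (-0.125000, 1.000000, 1.391269, 0.402004)
  k2: at (u, v) = (0.746875, 1.025000), (du/dtau, dv/dtau) = (-0.090218, 1.010050); Gamma_uuu = 0.393418, Gamma_uuv = 0.115797, Gamma_uvv = -1.367999, Gamma_vuu = 1.453071, Gamma_vuv = 1.268819, Gamma_vvv = -0.115797; k2 = (-0.090218, 1.010050, 1.413536, 0.337552)
  k3: at (u, v) = (0.747745, 1.025251), (du/dtau, dv/dtau) = (-0.089662, 1.008439); Gamma_uuu = 0.394917, Gamma_uuv = 0.113909, Gamma_uvv = -1.368630, Gamma_vuu = 1.454336, Gamma_vuv = 1.267208, Gamma_vvv = -0.113909; k3 = (-0.089662, 1.008439, 1.409251, 0.333305)
  k4: at (u, v) = (0.745517, 1.050422), (du/dtau, dv/dtau) = (-0.054537, 1.016665); Gamma_uuu = 0.391062, Gamma_uuv = 0.118748, Gamma_uvv = -1.367004, Gamma_vuu = 1.451075, Gamma_vuv = 1.271352, Gamma_vvv = -0.118748; k4 = (-0.054537, 1.016665, 1.424952, 0.259406)
  Y <- Y + (h/6)(k1 + 2k2 + 2k3 + k4): u = 0.7455, v = 1.0504, du/dtau = -0.0545, dv/dtau = 1.0167
step 2:
  k1: at (u, v) = (0.745506, 1.050447), (du/dtau, dv/dtau) = (-0.054485, 1.016693); Gamma_uuu = 0.391043, Gamma_uuv = 0.118772, Gamma_uvv = -1.366996, Gamma_vuu = 1.451058, Gamma_vuv = 1.271373, Gamma_vvv = -0.118772; k1 = (-0.054485, 1.016693, 1.425012, 0.259316)
  k2: at (u, v) = (0.744144, 1.075864), (du/dtau, dv/dtau) = (-0.018860, 1.023176); Gamma_uuu = 0.388660, Gamma_uuv = 0.121731, Gamma_uvv = -1.365988, Gamma_vuu = 1.449028, Gamma_vuv = 1.273933, Gamma_vvv = -0.121731; k2 = (-0.018860, 1.023176, 1.434596, 0.176090)
  k3: at (u, v) = (0.745034, 1.076026), (du/dtau, dv/dtau) = (-0.018620, 1.021095); Gamma_uuu = 0.390220, Gamma_uuv = 0.119796, Gamma_uvv = -1.366648, Gamma_vuu = 1.450359, Gamma_vuv = 1.272256, Gamma_vvv = -0.119796; k3 = (-0.018620, 1.021095, 1.429335, 0.172779)
  k4: at (u, v) = (0.744575, 1.101502), (du/dtau, dv/dtau) = (0.016982, 1.025332); Gamma_uuu = 0.389416, Gamma_uuv = 0.120795, Gamma_uvv = -1.366308, Gamma_vuu = 1.449674, Gamma_vuv = 1.273120, Gamma_vvv = -0.120795; k4 = (0.016982, 1.025332, 1.432088, 0.082239)
  Y <- Y + (h/6)(k1 + 2k2 + 2k3 + k4): u = 0.7446, v = 1.1015, du/dtau = 0.0171, dv/dtau = 1.0254
step 3:
  k1: at (u, v) = (0.744569, 1.101535), (du/dtau, dv/dtau) = (0.017056, 1.025353); Gamma_uuu = 0.389405, Gamma_uuv = 0.120808, Gamma_uvv = -1.366303, Gamma_vuu = 1.449664, Gamma_vuv = 1.273132, Gamma_vvv = -0.120808; k1 = (0.017056, 1.025353, 1.432124, 0.082059)
  k2: at (u, v) = (0.744995, 1.127169), (du/dtau, dv/dtau) = (0.052859, 1.027405); Gamma_uuu = 0.390151, Gamma_uuv = 0.119881, Gamma_uvv = -1.366619, Gamma_vuu = 1.450300, Gamma_vuv = 1.272330, Gamma_vvv = -0.119881; k2 = (0.052859, 1.027405, 1.428439, -0.015706)
  k3: at (u, v) = (0.745890, 1.127220), (du/dtau, dv/dtau) = (0.052767, 1.024961); Gamma_uuu = 0.391711, Gamma_uuv = 0.117937, Gamma_uvv = -1.367279, Gamma_vuu = 1.451626, Gamma_vuv = 1.270654, Gamma_vvv = -0.117937; k3 = (0.052767, 1.024961, 1.422540, -0.017589)
  k4: at (u, v) = (0.747207, 1.152783), (du/dtau, dv/dtau) = (0.088183, 1.024474); Gamma_uuu = 0.393991, Gamma_uuv = 0.115076, Gamma_uvv = -1.368240, Gamma_vuu = 1.453555, Gamma_vuv = 1.268203, Gamma_vvv = -0.115076; k4 = (0.088183, 1.024474, 1.412176, -0.119668)
  Y <- Y + (h/6)(k1 + 2k2 + 2k3 + k4): u = 0.7472, v = 1.1528, du/dtau = 0.0883, dv/dtau = 1.0245
step 4:
  k1: at (u, v) = (0.747206, 1.152823), (du/dtau, dv/dtau) = (0.088275, 1.024485); Gamma_uuu = 0.393990, Gamma_uuv = 0.115078, Gamma_uvv = -1.368240, Gamma_vuu = 1.453554, Gamma_vuv = 1.268205, Gamma_vvv = -0.115078; k1 = (0.088275, 1.024485, 1.412178, -0.119929)
  k2: at (u, v) = (0.749413, 1.178435), (du/dtau, dv/dtau) = (0.123580, 1.021487); Gamma_uuu = 0.397771, Gamma_uuv = 0.110286, Gamma_uvv = -1.369829, Gamma_vuu = 1.456731, Gamma_vuv = 1.264139, Gamma_vvv = -0.110286; k2 = (0.123580, 1.021487, 1.395410, -0.226328)
  k3: at (u, v) = (0.750296, 1.178360), (du/dtau, dv/dtau) = (0.123160, 1.018827); Gamma_uuu = 0.399269, Gamma_uuv = 0.108370, Gamma_uvv = -1.370457, Gamma_vuu = 1.457983, Gamma_vuv = 1.262528, Gamma_vvv = -0.108370; k3 = (0.123160, 1.018827, 1.389293, -0.226468)
  k4: at (u, v) = (0.753364, 1.203764), (du/dtau, dv/dtau) = (0.157740, 1.013162); Gamma_uuu = 0.404418, Gamma_uuv = 0.101712, Gamma_uvv = -1.372604, Gamma_vuu = 1.462248, Gamma_vuv = 1.256989, Gamma_vvv = -0.101712; k4 = (0.157740, 1.013162, 1.366401, -0.333750)
  Y <- Y + (h/6)(k1 + 2k2 + 2k3 + k4): u = 0.7534, v = 1.2038, du/dtau = 0.1578, dv/dtau = 1.0132

Answer: u = 0.7534, v = 1.2038, du/dtau = 0.1578, dv/dtau = 1.0132


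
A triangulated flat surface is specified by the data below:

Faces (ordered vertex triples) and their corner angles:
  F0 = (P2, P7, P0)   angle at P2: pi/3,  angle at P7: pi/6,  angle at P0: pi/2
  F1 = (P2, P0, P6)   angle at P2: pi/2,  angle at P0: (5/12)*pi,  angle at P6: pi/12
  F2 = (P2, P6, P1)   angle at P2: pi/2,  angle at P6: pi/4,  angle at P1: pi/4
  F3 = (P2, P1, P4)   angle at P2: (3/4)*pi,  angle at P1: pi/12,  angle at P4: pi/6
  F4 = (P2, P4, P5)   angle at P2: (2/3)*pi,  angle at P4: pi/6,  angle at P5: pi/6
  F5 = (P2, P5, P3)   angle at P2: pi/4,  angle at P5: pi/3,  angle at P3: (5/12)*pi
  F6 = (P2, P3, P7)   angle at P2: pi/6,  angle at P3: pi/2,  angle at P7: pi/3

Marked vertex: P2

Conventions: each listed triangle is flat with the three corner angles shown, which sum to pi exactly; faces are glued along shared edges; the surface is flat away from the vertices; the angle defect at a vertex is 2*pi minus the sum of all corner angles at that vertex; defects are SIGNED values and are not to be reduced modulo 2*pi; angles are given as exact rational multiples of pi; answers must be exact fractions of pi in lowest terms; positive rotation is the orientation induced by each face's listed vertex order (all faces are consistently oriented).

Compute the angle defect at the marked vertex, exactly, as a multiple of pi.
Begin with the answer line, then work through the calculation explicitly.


Answer: defect(P2) = (-7/6)*pi

Sum of corner angles at P2: (19/6)*pi
defect = 2*pi - (19/6)*pi


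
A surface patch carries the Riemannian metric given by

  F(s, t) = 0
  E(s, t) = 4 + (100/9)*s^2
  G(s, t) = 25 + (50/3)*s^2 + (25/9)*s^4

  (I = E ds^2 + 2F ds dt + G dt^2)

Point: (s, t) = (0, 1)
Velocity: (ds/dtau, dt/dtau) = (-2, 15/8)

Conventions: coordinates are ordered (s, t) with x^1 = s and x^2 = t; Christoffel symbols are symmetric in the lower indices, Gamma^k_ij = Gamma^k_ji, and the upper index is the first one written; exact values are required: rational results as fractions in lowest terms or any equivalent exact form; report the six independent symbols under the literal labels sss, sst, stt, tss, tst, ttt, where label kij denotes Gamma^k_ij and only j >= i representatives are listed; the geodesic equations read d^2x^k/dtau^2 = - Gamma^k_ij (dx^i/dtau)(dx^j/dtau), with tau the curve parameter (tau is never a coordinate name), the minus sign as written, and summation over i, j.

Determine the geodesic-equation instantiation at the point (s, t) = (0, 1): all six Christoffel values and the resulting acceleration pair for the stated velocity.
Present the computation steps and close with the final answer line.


E = 4, F = 0, G = 25 at the point
E_s = 0, E_t = 0, F_s = 0, F_t = 0, G_s = 0, G_t = 0
EG - F^2 = 100;  g^inv = (1/100) * [[25, 0], [0, 4]]
first-kind symbols [ij,l] = (1/2)(d_i g_jl + d_j g_il - d_l g_ij): [ss,s] = E_s/2 = 0, [ss,t] = F_s - E_t/2 = 0, [st,s] = E_t/2 = 0, [st,t] = G_s/2 = 0, [tt,s] = F_t - G_s/2 = 0, [tt,t] = G_t/2 = 0
Gamma^s_ij = (G*[ij,s] - F*[ij,t])/(EG - F^2), Gamma^t_ij = (E*[ij,t] - F*[ij,s])/(EG - F^2)
Gamma_sss = 0, Gamma_sst = 0, Gamma_stt = 0, Gamma_tss = 0, Gamma_tst = 0, Gamma_ttt = 0
d^2s/dtau^2 = -(Gamma_sss*(-2)^2 + 2*Gamma_sst*(-2)*(15/8) + Gamma_stt*(15/8)^2) = 0
d^2t/dtau^2 = -(Gamma_tss*(-2)^2 + 2*Gamma_tst*(-2)*(15/8) + Gamma_ttt*(15/8)^2) = 0

Answer: Gamma_sss = 0, Gamma_sst = 0, Gamma_stt = 0, Gamma_tss = 0, Gamma_tst = 0, Gamma_ttt = 0; accelerations (d^2s/dtau^2, d^2t/dtau^2) = (0, 0)


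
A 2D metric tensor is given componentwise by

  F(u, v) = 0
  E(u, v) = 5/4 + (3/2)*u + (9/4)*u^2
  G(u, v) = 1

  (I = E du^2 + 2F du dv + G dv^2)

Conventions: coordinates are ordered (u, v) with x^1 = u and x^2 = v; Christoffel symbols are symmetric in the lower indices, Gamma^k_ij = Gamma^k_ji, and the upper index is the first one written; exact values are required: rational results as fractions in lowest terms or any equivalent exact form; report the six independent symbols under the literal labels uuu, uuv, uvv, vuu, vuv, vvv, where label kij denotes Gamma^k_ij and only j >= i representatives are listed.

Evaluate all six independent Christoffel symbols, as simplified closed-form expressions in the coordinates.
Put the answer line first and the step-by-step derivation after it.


Answer: Gamma_uuu = (9*u + 3)/(9*u^2 + 6*u + 5), Gamma_uuv = 0, Gamma_uvv = 0, Gamma_vuu = 0, Gamma_vuv = 0, Gamma_vvv = 0

E = 5/4 + (3/2)*u + (9/4)*u^2; F = 0; G = 1
Gamma^k_ij = (1/2) g^{kl} (d_i g_jl + d_j g_il - d_l g_ij), with g^inv = (1/(EG-F^2)) [[G, -F], [-F, E]]
first partials: E_u = 3/2 + (9/2)*u, E_v = 0, F_u = 0, F_v = 0, G_u = 0, G_v = 0
D = EG - F^2 = 5/4 + (3/2)*u + (9/4)*u^2
expanded: Gamma^u_uu = (G E_u - 2F F_u + F E_v)/(2D), Gamma^u_uv = (G E_v - F G_u)/(2D), Gamma^u_vv = (2G F_v - G G_u - F G_v)/(2D), Gamma^v_uu = (2E F_u - E E_v - F E_u)/(2D), Gamma^v_uv = (E G_u - F E_v)/(2D), Gamma^v_vv = (E G_v - 2F F_v + F G_u)/(2D); substitute and cancel common factors


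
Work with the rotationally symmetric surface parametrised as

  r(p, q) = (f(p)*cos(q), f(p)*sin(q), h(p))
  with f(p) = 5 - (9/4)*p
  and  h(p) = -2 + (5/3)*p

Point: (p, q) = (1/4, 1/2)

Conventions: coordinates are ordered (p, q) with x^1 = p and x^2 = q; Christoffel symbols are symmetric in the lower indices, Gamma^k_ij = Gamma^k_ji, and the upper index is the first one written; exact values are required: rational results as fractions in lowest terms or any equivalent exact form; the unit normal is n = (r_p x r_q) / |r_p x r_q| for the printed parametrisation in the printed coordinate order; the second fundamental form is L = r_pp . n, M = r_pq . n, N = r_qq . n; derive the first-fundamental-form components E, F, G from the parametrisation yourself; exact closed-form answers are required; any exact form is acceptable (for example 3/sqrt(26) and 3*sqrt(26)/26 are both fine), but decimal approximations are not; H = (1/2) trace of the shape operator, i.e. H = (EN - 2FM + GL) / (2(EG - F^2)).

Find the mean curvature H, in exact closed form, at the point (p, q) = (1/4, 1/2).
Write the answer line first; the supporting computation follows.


Answer: H = 160*sqrt(1129)/80159

f = 71/16, f' = -9/4, f'' = 0, h' = 5/3, h'' = 0
E = 1129/144, F = 0, G = 5041/256; answer radicand W^2 = 1129/144
unnormalised second-form numerators: l = 0, m = 0, n = 355/48; L = l/sqrt(1129/144), and similarly M = m/sqrt(W^2), N = n/sqrt(W^2)
H = (E*n - 2*F*m + G*l) / (2*(EG - F^2)*sqrt(W^2)); E*n - 2*F*m + G*l = 400795/6912, EG - F^2 = 5691289/36864, so H = (40/213)/sqrt(1129/144)


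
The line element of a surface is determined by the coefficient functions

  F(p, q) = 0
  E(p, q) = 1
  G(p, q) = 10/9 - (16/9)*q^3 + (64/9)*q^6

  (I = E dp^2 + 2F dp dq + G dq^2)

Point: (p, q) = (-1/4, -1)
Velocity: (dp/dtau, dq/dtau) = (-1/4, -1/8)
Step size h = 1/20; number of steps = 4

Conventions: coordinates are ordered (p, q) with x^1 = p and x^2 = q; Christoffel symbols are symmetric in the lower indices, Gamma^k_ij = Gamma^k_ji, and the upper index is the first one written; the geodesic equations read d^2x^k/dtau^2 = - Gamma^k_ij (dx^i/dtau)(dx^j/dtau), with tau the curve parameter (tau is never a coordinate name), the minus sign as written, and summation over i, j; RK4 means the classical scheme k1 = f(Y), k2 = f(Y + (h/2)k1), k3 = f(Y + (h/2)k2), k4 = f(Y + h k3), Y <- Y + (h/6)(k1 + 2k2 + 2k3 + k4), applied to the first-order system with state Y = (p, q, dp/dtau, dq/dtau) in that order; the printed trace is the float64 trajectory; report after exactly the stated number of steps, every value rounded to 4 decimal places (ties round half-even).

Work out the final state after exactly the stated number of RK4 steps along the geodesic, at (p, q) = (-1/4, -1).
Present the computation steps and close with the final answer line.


f(Y) = (dp/dtau, dq/dtau, -Gamma^p_ij Y'^i Y'^j, -Gamma^q_ij Y'^i Y'^j) with the Gammas evaluated at the stage position; h = 0.050000; intermediate values shown to 6 dp
step 0: p = -0.2500, q = -1.0000, dp/dtau = -0.2500, dq/dtau = -0.1250
step 1:
  k1: at (p, q) = (-0.250000, -1.000000), (dp/dtau, dq/dtau) = (-0.250000, -0.125000); Gamma_ppp = 0.000000, Gamma_ppq = 0.000000, Gamma_pqq = 0.000000, Gamma_qpp = 0.000000, Gamma_qpq = 0.000000, Gamma_qqq = -2.400000; k1 = (-0.250000, -0.125000, 0.000000, 0.037500)
  k2: at (p, q) = (-0.256250, -1.003125), (dp/dtau, dq/dtau) = (-0.250000, -0.124063); Gamma_ppp = 0.000000, Gamma_ppq = 0.000000, Gamma_pqq = 0.000000, Gamma_qpp = 0.000000, Gamma_qpq = 0.000000, Gamma_qqq = -2.398964; k2 = (-0.250000, -0.124063, 0.000000, 0.036924)
  k3: at (p, q) = (-0.256250, -1.003102), (dp/dtau, dq/dtau) = (-0.250000, -0.124077); Gamma_ppp = 0.000000, Gamma_ppq = 0.000000, Gamma_pqq = 0.000000, Gamma_qpp = 0.000000, Gamma_qpq = 0.000000, Gamma_qqq = -2.398972; k3 = (-0.250000, -0.124077, 0.000000, 0.036932)
  k4: at (p, q) = (-0.262500, -1.006204), (dp/dtau, dq/dtau) = (-0.250000, -0.123153); Gamma_ppp = 0.000000, Gamma_ppq = 0.000000, Gamma_pqq = 0.000000, Gamma_qpp = 0.000000, Gamma_qpq = 0.000000, Gamma_qqq = -2.397873; k4 = (-0.250000, -0.123153, 0.000000, 0.036368)
  Y <- Y + (h/6)(k1 + 2k2 + 2k3 + k4): p = -0.2625, q = -1.0062, dp/dtau = -0.2500, dq/dtau = -0.1232
step 2:
  k1: at (p, q) = (-0.262500, -1.006204), (dp/dtau, dq/dtau) = (-0.250000, -0.123154); Gamma_ppp = 0.000000, Gamma_ppq = 0.000000, Gamma_pqq = 0.000000, Gamma_qpp = 0.000000, Gamma_qpq = 0.000000, Gamma_qqq = -2.397873; k1 = (-0.250000, -0.123154, 0.000000, 0.036368)
  k2: at (p, q) = (-0.268750, -1.009282), (dp/dtau, dq/dtau) = (-0.250000, -0.122244); Gamma_ppp = 0.000000, Gamma_ppq = 0.000000, Gamma_pqq = 0.000000, Gamma_qpp = 0.000000, Gamma_qpq = 0.000000, Gamma_qqq = -2.396714; k2 = (-0.250000, -0.122244, 0.000000, 0.035816)
  k3: at (p, q) = (-0.268750, -1.009260), (dp/dtau, dq/dtau) = (-0.250000, -0.122258); Gamma_ppp = 0.000000, Gamma_ppq = 0.000000, Gamma_pqq = 0.000000, Gamma_qpp = 0.000000, Gamma_qpq = 0.000000, Gamma_qqq = -2.396722; k3 = (-0.250000, -0.122258, 0.000000, 0.035824)
  k4: at (p, q) = (-0.275000, -1.012317), (dp/dtau, dq/dtau) = (-0.250000, -0.121362); Gamma_ppp = 0.000000, Gamma_ppq = 0.000000, Gamma_pqq = 0.000000, Gamma_qpp = 0.000000, Gamma_qpq = 0.000000, Gamma_qqq = -2.395506; k4 = (-0.250000, -0.121362, 0.000000, 0.035283)
  Y <- Y + (h/6)(k1 + 2k2 + 2k3 + k4): p = -0.2750, q = -1.0123, dp/dtau = -0.2500, dq/dtau = -0.1214
step 3:
  k1: at (p, q) = (-0.275000, -1.012316), (dp/dtau, dq/dtau) = (-0.250000, -0.121362); Gamma_ppp = 0.000000, Gamma_ppq = 0.000000, Gamma_pqq = 0.000000, Gamma_qpp = 0.000000, Gamma_qpq = 0.000000, Gamma_qqq = -2.395506; k1 = (-0.250000, -0.121362, 0.000000, 0.035283)
  k2: at (p, q) = (-0.281250, -1.015350), (dp/dtau, dq/dtau) = (-0.250000, -0.120480); Gamma_ppp = 0.000000, Gamma_ppq = 0.000000, Gamma_pqq = 0.000000, Gamma_qpp = 0.000000, Gamma_qpq = 0.000000, Gamma_qqq = -2.394235; k2 = (-0.250000, -0.120480, 0.000000, 0.034754)
  k3: at (p, q) = (-0.281250, -1.015328), (dp/dtau, dq/dtau) = (-0.250000, -0.120494); Gamma_ppp = 0.000000, Gamma_ppq = 0.000000, Gamma_pqq = 0.000000, Gamma_qpp = 0.000000, Gamma_qpq = 0.000000, Gamma_qqq = -2.394245; k3 = (-0.250000, -0.120494, 0.000000, 0.034761)
  k4: at (p, q) = (-0.287500, -1.018341), (dp/dtau, dq/dtau) = (-0.250000, -0.119624); Gamma_ppp = 0.000000, Gamma_ppq = 0.000000, Gamma_pqq = 0.000000, Gamma_qpp = 0.000000, Gamma_qpq = 0.000000, Gamma_qqq = -2.392922; k4 = (-0.250000, -0.119624, 0.000000, 0.034243)
  Y <- Y + (h/6)(k1 + 2k2 + 2k3 + k4): p = -0.2875, q = -1.0183, dp/dtau = -0.2500, dq/dtau = -0.1196
step 4:
  k1: at (p, q) = (-0.287500, -1.018341), (dp/dtau, dq/dtau) = (-0.250000, -0.119624); Gamma_ppp = 0.000000, Gamma_ppq = 0.000000, Gamma_pqq = 0.000000, Gamma_qpp = 0.000000, Gamma_qpq = 0.000000, Gamma_qqq = -2.392922; k1 = (-0.250000, -0.119624, 0.000000, 0.034243)
  k2: at (p, q) = (-0.293750, -1.021331), (dp/dtau, dq/dtau) = (-0.250000, -0.118768); Gamma_ppp = 0.000000, Gamma_ppq = 0.000000, Gamma_pqq = 0.000000, Gamma_qpp = 0.000000, Gamma_qpq = 0.000000, Gamma_qqq = -2.391549; k2 = (-0.250000, -0.118768, 0.000000, 0.033735)
  k3: at (p, q) = (-0.293750, -1.021310), (dp/dtau, dq/dtau) = (-0.250000, -0.118781); Gamma_ppp = 0.000000, Gamma_ppq = 0.000000, Gamma_pqq = 0.000000, Gamma_qpp = 0.000000, Gamma_qpq = 0.000000, Gamma_qqq = -2.391559; k3 = (-0.250000, -0.118781, 0.000000, 0.033742)
  k4: at (p, q) = (-0.300000, -1.024280), (dp/dtau, dq/dtau) = (-0.250000, -0.117937); Gamma_ppp = 0.000000, Gamma_ppq = 0.000000, Gamma_pqq = 0.000000, Gamma_qpp = 0.000000, Gamma_qpq = 0.000000, Gamma_qqq = -2.390140; k4 = (-0.250000, -0.117937, 0.000000, 0.033245)
  Y <- Y + (h/6)(k1 + 2k2 + 2k3 + k4): p = -0.3000, q = -1.0243, dp/dtau = -0.2500, dq/dtau = -0.1179

Answer: p = -0.3000, q = -1.0243, dp/dtau = -0.2500, dq/dtau = -0.1179


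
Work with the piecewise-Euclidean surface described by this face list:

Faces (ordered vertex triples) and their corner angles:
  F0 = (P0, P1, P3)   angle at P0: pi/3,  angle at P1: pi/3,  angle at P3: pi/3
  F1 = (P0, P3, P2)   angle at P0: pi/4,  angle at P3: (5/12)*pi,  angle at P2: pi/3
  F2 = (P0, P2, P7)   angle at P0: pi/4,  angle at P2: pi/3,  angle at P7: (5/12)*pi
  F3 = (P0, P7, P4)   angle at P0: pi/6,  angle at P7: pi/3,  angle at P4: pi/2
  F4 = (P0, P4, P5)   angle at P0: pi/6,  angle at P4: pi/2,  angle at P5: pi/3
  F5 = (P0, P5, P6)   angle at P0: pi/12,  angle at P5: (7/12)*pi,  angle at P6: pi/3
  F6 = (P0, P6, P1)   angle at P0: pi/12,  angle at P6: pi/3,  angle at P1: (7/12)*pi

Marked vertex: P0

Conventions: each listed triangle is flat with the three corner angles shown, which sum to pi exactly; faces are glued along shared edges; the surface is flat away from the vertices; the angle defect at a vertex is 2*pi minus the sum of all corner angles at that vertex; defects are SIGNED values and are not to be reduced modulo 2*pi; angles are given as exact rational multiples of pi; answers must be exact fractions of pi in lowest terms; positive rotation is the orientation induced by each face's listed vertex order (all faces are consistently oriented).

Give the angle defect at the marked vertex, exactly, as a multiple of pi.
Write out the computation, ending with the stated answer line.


Sum of corner angles at P0: (4/3)*pi
defect = 2*pi - (4/3)*pi

Answer: defect(P0) = (2/3)*pi


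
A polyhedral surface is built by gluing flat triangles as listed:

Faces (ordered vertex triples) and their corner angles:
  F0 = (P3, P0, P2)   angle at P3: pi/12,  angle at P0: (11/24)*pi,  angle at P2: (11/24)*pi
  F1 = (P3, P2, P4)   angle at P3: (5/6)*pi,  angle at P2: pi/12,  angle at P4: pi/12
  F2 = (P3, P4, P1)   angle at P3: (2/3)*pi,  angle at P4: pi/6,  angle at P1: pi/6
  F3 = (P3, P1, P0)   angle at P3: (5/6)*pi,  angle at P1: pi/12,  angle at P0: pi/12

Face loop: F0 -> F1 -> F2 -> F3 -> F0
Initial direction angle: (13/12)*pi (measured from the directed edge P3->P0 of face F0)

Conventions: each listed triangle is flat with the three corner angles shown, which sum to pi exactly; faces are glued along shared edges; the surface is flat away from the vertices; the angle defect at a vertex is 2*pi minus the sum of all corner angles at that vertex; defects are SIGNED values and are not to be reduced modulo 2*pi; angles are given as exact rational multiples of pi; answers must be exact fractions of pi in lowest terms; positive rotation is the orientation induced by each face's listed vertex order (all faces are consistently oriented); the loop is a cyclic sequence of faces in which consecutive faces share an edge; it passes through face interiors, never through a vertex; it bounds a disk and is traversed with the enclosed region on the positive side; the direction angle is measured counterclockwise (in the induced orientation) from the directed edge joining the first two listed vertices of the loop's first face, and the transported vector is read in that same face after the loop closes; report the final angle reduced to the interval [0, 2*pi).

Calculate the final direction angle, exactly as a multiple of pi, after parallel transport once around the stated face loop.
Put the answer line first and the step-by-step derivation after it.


Answer: final direction angle = (2/3)*pi

enclosed vertex P3: corner angles sum to (29/12)*pi, defect = 2*pi - (29/12)*pi = (-5/12)*pi
by Gauss-Bonnet the loop rotates the vector by the enclosed defect sum (positive orientation, mod 2*pi)
final angle = (13/12)*pi - (5/12)*pi = (2/3)*pi (mod 2*pi)


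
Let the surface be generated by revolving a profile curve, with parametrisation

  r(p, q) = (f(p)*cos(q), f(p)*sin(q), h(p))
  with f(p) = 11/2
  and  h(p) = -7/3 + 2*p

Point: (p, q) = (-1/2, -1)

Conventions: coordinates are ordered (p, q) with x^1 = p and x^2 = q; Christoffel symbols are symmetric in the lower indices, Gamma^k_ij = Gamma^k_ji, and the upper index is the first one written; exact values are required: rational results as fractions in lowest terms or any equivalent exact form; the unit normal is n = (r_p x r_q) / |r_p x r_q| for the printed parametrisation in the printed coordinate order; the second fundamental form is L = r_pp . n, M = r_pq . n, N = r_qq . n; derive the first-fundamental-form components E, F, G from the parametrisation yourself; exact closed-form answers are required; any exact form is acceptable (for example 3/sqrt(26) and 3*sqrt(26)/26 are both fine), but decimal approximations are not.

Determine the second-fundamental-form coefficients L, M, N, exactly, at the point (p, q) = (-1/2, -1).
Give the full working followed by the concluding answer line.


f = 11/2, f' = 0, f'' = 0, h' = 2, h'' = 0
E = 4, F = 0, G = 121/4; answer radicand W^2 = 4
unnormalised second-form numerators: l = 0, m = 0, n = 11; L = l/sqrt(4), and similarly M = m/sqrt(W^2), N = n/sqrt(W^2)

Answer: L = 0, M = 0, N = 11/2


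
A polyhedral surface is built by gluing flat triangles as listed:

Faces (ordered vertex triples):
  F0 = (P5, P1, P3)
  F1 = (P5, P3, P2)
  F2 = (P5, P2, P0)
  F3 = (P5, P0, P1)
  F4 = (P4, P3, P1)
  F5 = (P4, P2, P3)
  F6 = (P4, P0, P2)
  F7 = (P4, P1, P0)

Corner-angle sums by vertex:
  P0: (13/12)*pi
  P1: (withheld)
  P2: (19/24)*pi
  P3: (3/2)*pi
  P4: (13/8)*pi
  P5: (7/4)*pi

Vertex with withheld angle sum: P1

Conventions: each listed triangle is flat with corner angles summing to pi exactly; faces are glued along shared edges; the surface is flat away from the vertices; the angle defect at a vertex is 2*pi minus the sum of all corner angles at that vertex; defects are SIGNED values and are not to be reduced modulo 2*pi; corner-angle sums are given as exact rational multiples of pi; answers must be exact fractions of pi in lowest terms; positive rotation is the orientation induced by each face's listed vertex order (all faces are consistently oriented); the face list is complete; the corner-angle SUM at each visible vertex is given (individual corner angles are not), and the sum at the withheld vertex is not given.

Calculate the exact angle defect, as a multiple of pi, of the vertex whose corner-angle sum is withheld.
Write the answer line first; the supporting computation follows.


Answer: defect(P1) = (3/4)*pi

V = 6, E = 12, F = 8; chi = V - E + F = 2
Gauss-Bonnet: total defect = 2*pi*chi = 4*pi; visible defects sum to (13/4)*pi


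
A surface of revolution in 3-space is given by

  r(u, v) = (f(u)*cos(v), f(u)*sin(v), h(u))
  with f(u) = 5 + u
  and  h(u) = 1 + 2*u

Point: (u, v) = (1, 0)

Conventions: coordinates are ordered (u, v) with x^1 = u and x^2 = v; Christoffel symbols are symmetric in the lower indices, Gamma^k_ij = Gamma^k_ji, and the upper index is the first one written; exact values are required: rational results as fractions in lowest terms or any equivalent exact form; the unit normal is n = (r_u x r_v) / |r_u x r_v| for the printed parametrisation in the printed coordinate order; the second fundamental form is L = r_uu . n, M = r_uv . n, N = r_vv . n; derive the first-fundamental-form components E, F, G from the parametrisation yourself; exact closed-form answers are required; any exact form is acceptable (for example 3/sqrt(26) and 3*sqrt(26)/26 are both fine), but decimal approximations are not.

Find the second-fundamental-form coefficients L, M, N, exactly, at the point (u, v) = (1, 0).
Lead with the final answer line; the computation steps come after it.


Answer: L = 0, M = 0, N = 12*sqrt(5)/5

f = 6, f' = 1, f'' = 0, h' = 2, h'' = 0
E = 5, F = 0, G = 36; answer radicand W^2 = 5
unnormalised second-form numerators: l = 0, m = 0, n = 12; L = l/sqrt(5), and similarly M = m/sqrt(W^2), N = n/sqrt(W^2)


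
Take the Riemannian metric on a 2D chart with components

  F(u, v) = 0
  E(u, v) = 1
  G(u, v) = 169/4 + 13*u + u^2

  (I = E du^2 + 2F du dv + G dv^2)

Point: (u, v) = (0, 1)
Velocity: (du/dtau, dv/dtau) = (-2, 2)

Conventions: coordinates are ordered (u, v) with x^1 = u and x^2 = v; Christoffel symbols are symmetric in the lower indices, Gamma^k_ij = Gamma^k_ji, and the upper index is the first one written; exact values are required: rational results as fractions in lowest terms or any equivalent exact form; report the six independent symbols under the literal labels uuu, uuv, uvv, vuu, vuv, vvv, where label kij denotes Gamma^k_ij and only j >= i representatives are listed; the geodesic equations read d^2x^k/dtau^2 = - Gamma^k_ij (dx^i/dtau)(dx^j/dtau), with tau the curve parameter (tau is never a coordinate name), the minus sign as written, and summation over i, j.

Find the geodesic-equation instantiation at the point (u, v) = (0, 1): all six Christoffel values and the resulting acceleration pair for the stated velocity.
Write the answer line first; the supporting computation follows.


Answer: Gamma_uuu = 0, Gamma_uuv = 0, Gamma_uvv = -13/2, Gamma_vuu = 0, Gamma_vuv = 2/13, Gamma_vvv = 0; accelerations (d^2u/dtau^2, d^2v/dtau^2) = (26, 16/13)

E = 1, F = 0, G = 169/4 at the point
E_u = 0, E_v = 0, F_u = 0, F_v = 0, G_u = 13, G_v = 0
EG - F^2 = 169/4;  g^inv = (4/169) * [[169/4, 0], [0, 1]]
first-kind symbols [ij,l] = (1/2)(d_i g_jl + d_j g_il - d_l g_ij): [uu,u] = E_u/2 = 0, [uu,v] = F_u - E_v/2 = 0, [uv,u] = E_v/2 = 0, [uv,v] = G_u/2 = 13/2, [vv,u] = F_v - G_u/2 = -13/2, [vv,v] = G_v/2 = 0
Gamma^u_ij = (G*[ij,u] - F*[ij,v])/(EG - F^2), Gamma^v_ij = (E*[ij,v] - F*[ij,u])/(EG - F^2)
Gamma_uuu = 0, Gamma_uuv = 0, Gamma_uvv = -13/2, Gamma_vuu = 0, Gamma_vuv = 2/13, Gamma_vvv = 0
d^2u/dtau^2 = -(Gamma_uuu*(-2)^2 + 2*Gamma_uuv*(-2)*(2) + Gamma_uvv*(2)^2) = 26
d^2v/dtau^2 = -(Gamma_vuu*(-2)^2 + 2*Gamma_vuv*(-2)*(2) + Gamma_vvv*(2)^2) = 16/13


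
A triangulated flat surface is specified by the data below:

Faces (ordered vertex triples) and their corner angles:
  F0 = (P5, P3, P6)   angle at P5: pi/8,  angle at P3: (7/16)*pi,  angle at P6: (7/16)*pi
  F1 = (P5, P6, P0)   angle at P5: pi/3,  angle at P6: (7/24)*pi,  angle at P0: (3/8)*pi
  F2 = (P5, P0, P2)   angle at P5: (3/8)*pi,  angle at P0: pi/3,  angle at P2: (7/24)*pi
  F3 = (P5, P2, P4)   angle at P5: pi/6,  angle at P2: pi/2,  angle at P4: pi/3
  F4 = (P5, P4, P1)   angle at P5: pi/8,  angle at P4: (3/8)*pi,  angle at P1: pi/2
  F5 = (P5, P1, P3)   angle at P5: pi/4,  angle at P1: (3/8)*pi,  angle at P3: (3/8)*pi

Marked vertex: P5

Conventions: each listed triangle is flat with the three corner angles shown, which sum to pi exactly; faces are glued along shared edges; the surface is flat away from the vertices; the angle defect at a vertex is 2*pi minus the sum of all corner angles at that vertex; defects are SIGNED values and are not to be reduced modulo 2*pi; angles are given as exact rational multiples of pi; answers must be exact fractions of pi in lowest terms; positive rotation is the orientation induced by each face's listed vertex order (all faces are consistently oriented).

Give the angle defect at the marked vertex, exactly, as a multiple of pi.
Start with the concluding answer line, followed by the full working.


Answer: defect(P5) = (5/8)*pi

Sum of corner angles at P5: (11/8)*pi
defect = 2*pi - (11/8)*pi


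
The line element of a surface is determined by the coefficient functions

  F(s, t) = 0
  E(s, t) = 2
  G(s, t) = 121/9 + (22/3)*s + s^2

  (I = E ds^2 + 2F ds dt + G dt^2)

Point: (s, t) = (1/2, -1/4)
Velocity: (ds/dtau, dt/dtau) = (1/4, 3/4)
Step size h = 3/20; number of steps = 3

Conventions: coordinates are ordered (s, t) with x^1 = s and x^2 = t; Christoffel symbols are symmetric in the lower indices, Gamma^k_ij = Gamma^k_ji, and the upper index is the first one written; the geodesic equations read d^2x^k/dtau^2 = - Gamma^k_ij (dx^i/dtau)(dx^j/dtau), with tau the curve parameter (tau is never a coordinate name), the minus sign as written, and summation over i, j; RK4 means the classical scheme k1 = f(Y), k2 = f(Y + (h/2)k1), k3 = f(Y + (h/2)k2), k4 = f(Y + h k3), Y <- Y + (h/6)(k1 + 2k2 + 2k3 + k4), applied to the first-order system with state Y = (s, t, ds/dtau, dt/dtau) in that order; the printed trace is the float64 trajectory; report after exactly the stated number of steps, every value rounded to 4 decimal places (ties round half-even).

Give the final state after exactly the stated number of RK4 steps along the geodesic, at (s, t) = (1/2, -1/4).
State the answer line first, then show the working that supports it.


Answer: s = 0.7265, t = 0.0729, ds/dtau = 0.7437, dt/dtau = 0.6747

f(Y) = (ds/dtau, dt/dtau, -Gamma^s_ij Y'^i Y'^j, -Gamma^t_ij Y'^i Y'^j) with the Gammas evaluated at the stage position; h = 0.150000; intermediate values shown to 6 dp
step 0: s = 0.5000, t = -0.2500, ds/dtau = 0.2500, dt/dtau = 0.7500
step 1:
  k1: at (s, t) = (0.500000, -0.250000), (ds/dtau, dt/dtau) = (0.250000, 0.750000); Gamma_sss = 0.000000, Gamma_sst = 0.000000, Gamma_stt = -2.083333, Gamma_tss = 0.000000, Gamma_tst = 0.240000, Gamma_ttt = 0.000000; k1 = (0.250000, 0.750000, 1.171875, -0.090000)
  k2: at (s, t) = (0.518750, -0.193750), (ds/dtau, dt/dtau) = (0.337891, 0.743250); Gamma_sss = 0.000000, Gamma_sst = 0.000000, Gamma_stt = -2.092708, Gamma_tss = 0.000000, Gamma_tst = 0.238925, Gamma_ttt = 0.000000; k2 = (0.337891, 0.743250, 1.156055, -0.120006)
  k3: at (s, t) = (0.525342, -0.194256), (ds/dtau, dt/dtau) = (0.336704, 0.741000); Gamma_sss = 0.000000, Gamma_sst = 0.000000, Gamma_stt = -2.096004, Gamma_tss = 0.000000, Gamma_tst = 0.238549, Gamma_ttt = 0.000000; k3 = (0.336704, 0.741000, 1.150875, -0.119035)
  k4: at (s, t) = (0.550506, -0.138850), (ds/dtau, dt/dtau) = (0.422631, 0.732145); Gamma_sss = 0.000000, Gamma_sst = 0.000000, Gamma_stt = -2.108586, Gamma_tss = 0.000000, Gamma_tst = 0.237126, Gamma_ttt = 0.000000; k4 = (0.422631, 0.732145, 1.130278, -0.146746)
  Y <- Y + (h/6)(k1 + 2k2 + 2k3 + k4): s = 0.5505, t = -0.1387, ds/dtau = 0.4229, dt/dtau = 0.7321
step 2:
  k1: at (s, t) = (0.550546, -0.138734), (ds/dtau, dt/dtau) = (0.422900, 0.732129); Gamma_sss = 0.000000, Gamma_sst = 0.000000, Gamma_stt = -2.108606, Gamma_tss = 0.000000, Gamma_tst = 0.237123, Gamma_ttt = 0.000000; k1 = (0.422900, 0.732129, 1.130241, -0.146835)
  k2: at (s, t) = (0.582263, -0.083824), (ds/dtau, dt/dtau) = (0.507668, 0.721117); Gamma_sss = 0.000000, Gamma_sst = 0.000000, Gamma_stt = -2.124465, Gamma_tss = 0.000000, Gamma_tst = 0.235353, Gamma_ttt = 0.000000; k2 = (0.507668, 0.721117, 1.104741, -0.172320)
  k3: at (s, t) = (0.588621, -0.084650), (ds/dtau, dt/dtau) = (0.505756, 0.719205); Gamma_sss = 0.000000, Gamma_sst = 0.000000, Gamma_stt = -2.127644, Gamma_tss = 0.000000, Gamma_tst = 0.235002, Gamma_ttt = 0.000000; k3 = (0.505756, 0.719205, 1.100537, -0.170960)
  k4: at (s, t) = (0.626409, -0.030853), (ds/dtau, dt/dtau) = (0.587981, 0.706485); Gamma_sss = 0.000000, Gamma_sst = 0.000000, Gamma_stt = -2.146538, Gamma_tss = 0.000000, Gamma_tst = 0.232933, Gamma_ttt = 0.000000; k4 = (0.587981, 0.706485, 1.071383, -0.193521)
  Y <- Y + (h/6)(k1 + 2k2 + 2k3 + k4): s = 0.6265, t = -0.0308, ds/dtau = 0.5882, dt/dtau = 0.7065
step 3:
  k1: at (s, t) = (0.626489, -0.030752), (ds/dtau, dt/dtau) = (0.588205, 0.706456); Gamma_sss = 0.000000, Gamma_sst = 0.000000, Gamma_stt = -2.146578, Gamma_tss = 0.000000, Gamma_tst = 0.232929, Gamma_ttt = 0.000000; k1 = (0.588205, 0.706456, 1.071315, -0.193583)
  k2: at (s, t) = (0.670604, 0.022232), (ds/dtau, dt/dtau) = (0.668553, 0.691938); Gamma_sss = 0.000000, Gamma_sst = 0.000000, Gamma_stt = -2.168635, Gamma_tss = 0.000000, Gamma_tst = 0.230560, Gamma_ttt = 0.000000; k2 = (0.668553, 0.691938, 1.038294, -0.213313)
  k3: at (s, t) = (0.676630, 0.021143), (ds/dtau, dt/dtau) = (0.666077, 0.690458); Gamma_sss = 0.000000, Gamma_sst = 0.000000, Gamma_stt = -2.171648, Gamma_tss = 0.000000, Gamma_tst = 0.230240, Gamma_ttt = 0.000000; k3 = (0.666077, 0.690458, 1.035295, -0.211774)
  k4: at (s, t) = (0.726400, 0.072816), (ds/dtau, dt/dtau) = (0.743499, 0.674690); Gamma_sss = 0.000000, Gamma_sst = 0.000000, Gamma_stt = -2.196533, Gamma_tss = 0.000000, Gamma_tst = 0.227631, Gamma_ttt = 0.000000; k4 = (0.743499, 0.674690, 0.999878, -0.228374)
  Y <- Y + (h/6)(k1 + 2k2 + 2k3 + k4): s = 0.7265, t = 0.0729, ds/dtau = 0.7437, dt/dtau = 0.6747


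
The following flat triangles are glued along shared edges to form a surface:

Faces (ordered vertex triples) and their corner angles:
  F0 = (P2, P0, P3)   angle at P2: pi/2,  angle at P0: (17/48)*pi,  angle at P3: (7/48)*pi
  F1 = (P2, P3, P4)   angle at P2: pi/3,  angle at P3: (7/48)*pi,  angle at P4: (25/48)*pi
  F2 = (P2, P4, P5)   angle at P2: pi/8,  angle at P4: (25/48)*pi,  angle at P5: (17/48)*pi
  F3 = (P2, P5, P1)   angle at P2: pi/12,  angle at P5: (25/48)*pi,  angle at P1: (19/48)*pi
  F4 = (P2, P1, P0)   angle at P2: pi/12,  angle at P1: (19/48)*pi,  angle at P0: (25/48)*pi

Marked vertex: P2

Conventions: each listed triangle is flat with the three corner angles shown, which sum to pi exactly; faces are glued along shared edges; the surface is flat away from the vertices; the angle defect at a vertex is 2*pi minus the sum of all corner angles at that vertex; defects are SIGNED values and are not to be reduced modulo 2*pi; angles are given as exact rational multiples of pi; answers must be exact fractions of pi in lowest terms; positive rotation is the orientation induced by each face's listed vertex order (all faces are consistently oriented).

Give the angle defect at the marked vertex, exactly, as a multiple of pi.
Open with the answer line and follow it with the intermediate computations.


Answer: defect(P2) = (7/8)*pi

Sum of corner angles at P2: (9/8)*pi
defect = 2*pi - (9/8)*pi


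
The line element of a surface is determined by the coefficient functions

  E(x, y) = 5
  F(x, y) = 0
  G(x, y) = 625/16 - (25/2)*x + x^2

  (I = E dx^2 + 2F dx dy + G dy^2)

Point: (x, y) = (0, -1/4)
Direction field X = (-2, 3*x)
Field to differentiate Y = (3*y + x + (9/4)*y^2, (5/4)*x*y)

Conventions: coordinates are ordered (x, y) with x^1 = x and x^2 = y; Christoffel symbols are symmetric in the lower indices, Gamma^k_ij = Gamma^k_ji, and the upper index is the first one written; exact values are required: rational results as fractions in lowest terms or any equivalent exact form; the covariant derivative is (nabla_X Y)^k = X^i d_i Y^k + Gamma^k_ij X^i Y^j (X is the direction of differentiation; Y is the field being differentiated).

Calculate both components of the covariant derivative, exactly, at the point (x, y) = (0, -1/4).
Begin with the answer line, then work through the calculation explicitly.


Answer: (nabla_X Y)^x = -2, (nabla_X Y)^y = 5/8

E = 5, F = 0, G = 625/16 at the point
E_x = 0, E_y = 0, F_x = 0, F_y = 0, G_x = -25/2, G_y = 0
EG - F^2 = 3125/16;  g^inv = (16/3125) * [[625/16, 0], [0, 5]]
first-kind symbols [ij,l] = (1/2)(d_i g_jl + d_j g_il - d_l g_ij): [xx,x] = E_x/2 = 0, [xx,y] = F_x - E_y/2 = 0, [xy,x] = E_y/2 = 0, [xy,y] = G_x/2 = -25/4, [yy,x] = F_y - G_x/2 = 25/4, [yy,y] = G_y/2 = 0
Gamma^x_ij = (G*[ij,x] - F*[ij,y])/(EG - F^2), Gamma^y_ij = (E*[ij,y] - F*[ij,x])/(EG - F^2)
Gamma_xxx = 0, Gamma_xxy = 0, Gamma_xyy = 5/4, Gamma_yxx = 0, Gamma_yxy = -4/25, Gamma_yyy = 0
X = (-2, 0), Y = (-39/64, 0) at the point


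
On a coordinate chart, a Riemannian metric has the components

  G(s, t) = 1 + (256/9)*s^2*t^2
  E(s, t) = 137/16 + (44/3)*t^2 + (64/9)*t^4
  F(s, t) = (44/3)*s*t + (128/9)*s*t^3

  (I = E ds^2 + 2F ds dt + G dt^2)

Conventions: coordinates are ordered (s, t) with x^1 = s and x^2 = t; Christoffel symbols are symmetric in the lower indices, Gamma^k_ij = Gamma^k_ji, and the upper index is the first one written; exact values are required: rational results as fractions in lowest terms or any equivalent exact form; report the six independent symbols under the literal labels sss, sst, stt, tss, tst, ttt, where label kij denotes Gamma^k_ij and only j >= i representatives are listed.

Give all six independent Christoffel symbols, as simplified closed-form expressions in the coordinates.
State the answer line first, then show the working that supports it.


Answer: Gamma_sss = 0, Gamma_sst = (2048*t^3 + 2112*t)/(4096*s^2*t^2 + 1024*t^4 + 2112*t^2 + 1233), Gamma_stt = (2048*s*t^2 + 2112*s)/(4096*s^2*t^2 + 1024*t^4 + 2112*t^2 + 1233), Gamma_tss = 0, Gamma_tst = 4096*s*t^2/(4096*s^2*t^2 + 1024*t^4 + 2112*t^2 + 1233), Gamma_ttt = 4096*s^2*t/(4096*s^2*t^2 + 1024*t^4 + 2112*t^2 + 1233)

E = 137/16 + (44/3)*t^2 + (64/9)*t^4; F = (44/3)*s*t + (128/9)*s*t^3; G = 1 + (256/9)*s^2*t^2
Gamma^k_ij = (1/2) g^{kl} (d_i g_jl + d_j g_il - d_l g_ij), with g^inv = (1/(EG-F^2)) [[G, -F], [-F, E]]
first partials: E_s = 0, E_t = (88/3)*t + (256/9)*t^3, F_s = (44/3)*t + (128/9)*t^3, F_t = (44/3)*s + (128/3)*s*t^2, G_s = (512/9)*s*t^2, G_t = (512/9)*s^2*t
D = EG - F^2 = 137/16 + (44/3)*t^2 + (64/9)*t^4 + (256/9)*s^2*t^2
expanded: Gamma^s_ss = (G E_s - 2F F_s + F E_t)/(2D), Gamma^s_st = (G E_t - F G_s)/(2D), Gamma^s_tt = (2G F_t - G G_s - F G_t)/(2D), Gamma^t_ss = (2E F_s - E E_t - F E_s)/(2D), Gamma^t_st = (E G_s - F E_t)/(2D), Gamma^t_tt = (E G_t - 2F F_t + F G_s)/(2D); substitute and cancel common factors
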